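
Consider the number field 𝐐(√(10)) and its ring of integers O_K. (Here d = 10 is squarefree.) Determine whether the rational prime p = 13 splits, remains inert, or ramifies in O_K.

10 mod 4 = 2, hence disc K = 4·10 = 40 and O_K = ℤ[√10].
Since gcd(13, 40) = 1 the prime 13 does not ramify.
(10/13) = 10^6 mod 13 = 1, giving Legendre symbol 1.
d is a quadratic residue mod p, hence 13 splits in O_K.

split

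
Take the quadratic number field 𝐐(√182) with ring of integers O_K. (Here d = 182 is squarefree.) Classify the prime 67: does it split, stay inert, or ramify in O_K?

remains prime (inert)

Since 182 ≢ 1 mod 4, the ring of integers is ℤ[√182] with discriminant 4·182 = 728.
Since gcd(67, 728) = 1 the prime 67 does not ramify.
Legendre symbol by Euler's criterion: (182/67) ≡ 182^33 ≡ 66 (mod 67), i.e. (182/67) = -1.
(182/67) = -1, so 67 is inert.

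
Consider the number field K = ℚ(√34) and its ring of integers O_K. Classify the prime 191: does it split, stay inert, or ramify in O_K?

split

Since 34 ≢ 1 mod 4, the ring of integers is ℤ[√34] with discriminant 4·34 = 136.
disc(K) = 136 is not divisible by 191; 191 is unramified.
Legendre symbol by Euler's criterion: (34/191) ≡ 34^95 ≡ 1 (mod 191), i.e. (34/191) = 1.
Legendre symbol 1 ⇒ 191 is split.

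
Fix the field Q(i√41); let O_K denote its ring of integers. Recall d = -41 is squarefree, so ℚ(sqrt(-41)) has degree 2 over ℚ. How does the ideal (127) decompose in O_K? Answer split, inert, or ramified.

127 remains inert

Since -41 ≢ 1 mod 4, the ring of integers is ℤ[√-41] with discriminant 4·(-41) = -164.
disc(K) = -164 is not divisible by 127; 127 is unramified.
Compute (-41/127) via Euler: 86^((127-1)/2) mod 127 = 126, so (-41/127) = -1.
Legendre symbol -1 ⇒ 127 is inert.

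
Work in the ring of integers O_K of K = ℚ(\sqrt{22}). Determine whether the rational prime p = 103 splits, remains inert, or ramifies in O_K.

inert — (103) stays prime in O_K

Since 22 ≢ 1 mod 4, the ring of integers is ℤ[√22] with discriminant 4·22 = 88.
disc(K) = 88 is not divisible by 103; 103 is unramified.
(22/103) = 22^51 mod 103 = 102, giving Legendre symbol -1.
d is a non-residue mod p, hence 103 remains inert in O_K.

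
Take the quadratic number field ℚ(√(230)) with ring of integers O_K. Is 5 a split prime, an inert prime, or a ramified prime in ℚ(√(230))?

ramified — (5) = 𝔭²

d = 230 ≡ 2 (mod 4), so O_K = ℤ[√230] and disc(K) = 4d = 920.
5 divides disc(K) = 920, so 5 ramifies.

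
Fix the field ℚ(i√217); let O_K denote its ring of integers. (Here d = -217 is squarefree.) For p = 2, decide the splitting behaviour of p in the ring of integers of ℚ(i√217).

d = -217 ≡ 3 (mod 4), so O_K = ℤ[√-217] and disc(K) = 4d = -868.
2 divides disc(K) = -868, so 2 ramifies.

2 is ramified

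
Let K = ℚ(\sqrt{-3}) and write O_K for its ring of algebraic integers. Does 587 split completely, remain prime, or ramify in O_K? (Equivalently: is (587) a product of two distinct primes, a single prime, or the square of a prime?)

Since -3 ≡ 1 mod 4, the ring of integers is ℤ[(1+√-3)/2] with discriminant -3.
disc(K) = -3 is not divisible by 587; 587 is unramified.
Compute (-3/587) via Euler: 584^((587-1)/2) mod 587 = 586, so (-3/587) = -1.
d is a non-residue mod p, hence 587 remains inert in O_K.

587 remains inert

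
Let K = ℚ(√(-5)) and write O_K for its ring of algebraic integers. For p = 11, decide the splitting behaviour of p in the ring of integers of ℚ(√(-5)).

remains prime (inert)

-5 mod 4 = 3, hence disc K = 4·(-5) = -20 and O_K = ℤ[√-5].
Since gcd(11, -20) = 1 the prime 11 does not ramify.
Compute (-5/11) via Euler: 6^((11-1)/2) mod 11 = 10, so (-5/11) = -1.
Legendre symbol -1 ⇒ 11 is inert.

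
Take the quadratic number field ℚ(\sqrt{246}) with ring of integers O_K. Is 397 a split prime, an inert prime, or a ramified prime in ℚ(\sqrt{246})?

Since 246 ≢ 1 mod 4, the ring of integers is ℤ[√246] with discriminant 4·246 = 984.
disc(K) = 984 is not divisible by 397; 397 is unramified.
Legendre symbol by Euler's criterion: (246/397) ≡ 246^198 ≡ 1 (mod 397), i.e. (246/397) = 1.
(246/397) = 1, so 397 splits.

397 splits in O_K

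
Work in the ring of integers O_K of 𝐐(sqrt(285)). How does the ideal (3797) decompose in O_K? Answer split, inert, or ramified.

3797 splits in O_K

Since 285 ≡ 1 mod 4, the ring of integers is ℤ[(1+√285)/2] with discriminant 285.
Since gcd(3797, 285) = 1 the prime 3797 does not ramify.
Legendre symbol by Euler's criterion: (285/3797) ≡ 285^1898 ≡ 1 (mod 3797), i.e. (285/3797) = 1.
(285/3797) = 1, so 3797 splits.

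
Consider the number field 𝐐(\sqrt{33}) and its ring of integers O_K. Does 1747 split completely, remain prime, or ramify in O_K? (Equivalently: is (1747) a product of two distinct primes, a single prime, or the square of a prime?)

Since 33 ≡ 1 mod 4, the ring of integers is ℤ[(1+√33)/2] with discriminant 33.
1747 ∤ 33, so 1747 is unramified.
Euler's criterion: 33^873 mod 1747 = 1. Thus (33|1747) = 1.
d is a quadratic residue mod p, hence 1747 splits in O_K.

p splits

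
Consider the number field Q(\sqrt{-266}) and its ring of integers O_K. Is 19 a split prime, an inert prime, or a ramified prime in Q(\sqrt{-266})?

Since -266 ≢ 1 mod 4, the ring of integers is ℤ[√-266] with discriminant 4·(-266) = -1064.
Ramification test: 19 | -1064. The prime 19 ramifies in K.

ramified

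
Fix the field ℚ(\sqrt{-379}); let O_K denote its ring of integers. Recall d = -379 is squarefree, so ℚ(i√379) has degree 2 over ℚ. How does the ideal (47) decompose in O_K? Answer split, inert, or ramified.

Since -379 ≡ 1 mod 4, the ring of integers is ℤ[(1+√-379)/2] with discriminant -379.
47 ∤ -379, so 47 is unramified.
Euler's criterion: (-379)^23 mod 47 = 46. Thus (-379|47) = -1.
(-379/47) = -1, so 47 is inert.

remains prime (inert)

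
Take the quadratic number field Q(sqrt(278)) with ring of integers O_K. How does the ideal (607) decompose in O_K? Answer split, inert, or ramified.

p is inert

d = 278 ≡ 2 (mod 4), so O_K = ℤ[√278] and disc(K) = 4d = 1112.
607 ∤ 1112, so 607 is unramified.
Euler's criterion: 278^303 mod 607 = 606. Thus (278|607) = -1.
d is a non-residue mod p, hence 607 remains inert in O_K.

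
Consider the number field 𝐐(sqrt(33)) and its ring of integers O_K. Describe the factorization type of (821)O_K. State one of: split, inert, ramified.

821 splits in O_K

Since 33 ≡ 1 mod 4, the ring of integers is ℤ[(1+√33)/2] with discriminant 33.
821 ∤ 33, so 821 is unramified.
Compute (33/821) via Euler: 33^((821-1)/2) mod 821 = 1, so (33/821) = 1.
d is a quadratic residue mod p, hence 821 splits in O_K.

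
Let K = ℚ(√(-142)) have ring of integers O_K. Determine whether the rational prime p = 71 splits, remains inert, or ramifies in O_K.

ramified — (71) = 𝔭²

Since -142 ≢ 1 mod 4, the ring of integers is ℤ[√-142] with discriminant 4·(-142) = -568.
71 divides disc(K) = -568, so 71 ramifies.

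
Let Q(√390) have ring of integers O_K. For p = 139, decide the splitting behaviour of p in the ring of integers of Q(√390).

Since 390 ≢ 1 mod 4, the ring of integers is ℤ[√390] with discriminant 4·390 = 1560.
139 ∤ 1560, so 139 is unramified.
Legendre symbol by Euler's criterion: (390/139) ≡ 390^69 ≡ 1 (mod 139), i.e. (390/139) = 1.
Legendre symbol 1 ⇒ 139 is split.

139 splits in O_K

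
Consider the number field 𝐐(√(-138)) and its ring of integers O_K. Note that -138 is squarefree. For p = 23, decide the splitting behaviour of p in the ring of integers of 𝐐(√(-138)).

Since -138 ≢ 1 mod 4, the ring of integers is ℤ[√-138] with discriminant 4·(-138) = -552.
disc(K) = -552 = 23·(-24), so p = 23 is ramified.

p ramifies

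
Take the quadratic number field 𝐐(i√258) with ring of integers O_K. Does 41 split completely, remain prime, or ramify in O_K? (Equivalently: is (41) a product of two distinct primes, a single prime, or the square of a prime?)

p is inert

Since -258 ≢ 1 mod 4, the ring of integers is ℤ[√-258] with discriminant 4·(-258) = -1032.
41 ∤ -1032, so 41 is unramified.
(-258/41) = 29^20 mod 41 = 40, giving Legendre symbol -1.
d is a non-residue mod p, hence 41 remains inert in O_K.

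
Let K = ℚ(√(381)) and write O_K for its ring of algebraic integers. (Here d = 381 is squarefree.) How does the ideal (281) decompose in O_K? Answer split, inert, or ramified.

d = 381 ≡ 1 (mod 4), so O_K = ℤ[(1+√381)/2] and disc(K) = d = 381.
disc(K) = 381 is not divisible by 281; 281 is unramified.
Legendre symbol by Euler's criterion: (381/281) ≡ 381^140 ≡ 1 (mod 281), i.e. (381/281) = 1.
d is a quadratic residue mod p, hence 281 splits in O_K.

281 splits in O_K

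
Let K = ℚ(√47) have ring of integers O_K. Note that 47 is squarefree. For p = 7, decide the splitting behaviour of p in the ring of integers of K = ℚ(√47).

inert — (7) stays prime in O_K

Since 47 ≢ 1 mod 4, the ring of integers is ℤ[√47] with discriminant 4·47 = 188.
Since gcd(7, 188) = 1 the prime 7 does not ramify.
Compute (47/7) via Euler: 5^((7-1)/2) mod 7 = 6, so (47/7) = -1.
Legendre symbol -1 ⇒ 7 is inert.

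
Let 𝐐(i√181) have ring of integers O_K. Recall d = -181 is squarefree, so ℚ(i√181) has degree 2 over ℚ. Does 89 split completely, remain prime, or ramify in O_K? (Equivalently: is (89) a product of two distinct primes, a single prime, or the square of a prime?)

d = -181 ≡ 3 (mod 4), so O_K = ℤ[√-181] and disc(K) = 4d = -724.
disc(K) = -724 is not divisible by 89; 89 is unramified.
(-181/89) = 86^44 mod 89 = 88, giving Legendre symbol -1.
(-181/89) = -1, so 89 is inert.

inert — (89) stays prime in O_K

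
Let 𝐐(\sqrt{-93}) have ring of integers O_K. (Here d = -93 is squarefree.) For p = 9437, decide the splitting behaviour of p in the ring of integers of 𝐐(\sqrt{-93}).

d = -93 ≡ 3 (mod 4), so O_K = ℤ[√-93] and disc(K) = 4d = -372.
Since gcd(9437, -372) = 1 the prime 9437 does not ramify.
Euler's criterion: (-93)^4718 mod 9437 = 1. Thus (-93|9437) = 1.
d is a quadratic residue mod p, hence 9437 splits in O_K.

9437 splits in O_K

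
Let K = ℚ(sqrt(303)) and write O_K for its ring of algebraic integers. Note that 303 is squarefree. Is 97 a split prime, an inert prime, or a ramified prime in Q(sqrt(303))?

d = 303 ≡ 3 (mod 4), so O_K = ℤ[√303] and disc(K) = 4d = 1212.
Since gcd(97, 1212) = 1 the prime 97 does not ramify.
Legendre symbol by Euler's criterion: (303/97) ≡ 303^48 ≡ 1 (mod 97), i.e. (303/97) = 1.
(303/97) = 1, so 97 splits.

p splits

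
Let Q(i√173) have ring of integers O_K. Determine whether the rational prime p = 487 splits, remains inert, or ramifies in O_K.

d = -173 ≡ 3 (mod 4), so O_K = ℤ[√-173] and disc(K) = 4d = -692.
487 ∤ -692, so 487 is unramified.
Legendre symbol by Euler's criterion: (-173/487) ≡ (-173)^243 ≡ 1 (mod 487), i.e. (-173/487) = 1.
d is a quadratic residue mod p, hence 487 splits in O_K.

split — (487) = 𝔭₁𝔭₂ with 𝔭₁ ≠ 𝔭₂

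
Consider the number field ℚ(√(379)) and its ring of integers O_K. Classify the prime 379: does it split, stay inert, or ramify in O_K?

ramifies in O_K

Since 379 ≢ 1 mod 4, the ring of integers is ℤ[√379] with discriminant 4·379 = 1516.
disc(K) = 1516 = 379·4, so p = 379 is ramified.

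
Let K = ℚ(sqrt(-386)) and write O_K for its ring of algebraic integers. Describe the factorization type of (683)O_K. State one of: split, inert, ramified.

inert — (683) stays prime in O_K

-386 mod 4 = 2, hence disc K = 4·(-386) = -1544 and O_K = ℤ[√-386].
683 ∤ -1544, so 683 is unramified.
Legendre symbol by Euler's criterion: (-386/683) ≡ (-386)^341 ≡ 682 (mod 683), i.e. (-386/683) = -1.
(-386/683) = -1, so 683 is inert.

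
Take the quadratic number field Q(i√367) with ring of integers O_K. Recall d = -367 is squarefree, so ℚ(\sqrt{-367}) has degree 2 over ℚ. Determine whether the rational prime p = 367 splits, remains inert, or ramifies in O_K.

ramified

Since -367 ≡ 1 mod 4, the ring of integers is ℤ[(1+√-367)/2] with discriminant -367.
disc(K) = -367 = 367·(-1), so p = 367 is ramified.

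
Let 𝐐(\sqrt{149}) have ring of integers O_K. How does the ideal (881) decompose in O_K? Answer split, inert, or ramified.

149 mod 4 = 1, hence disc K = 149 and O_K = ℤ[(1+√149)/2].
881 ∤ 149, so 881 is unramified.
(149/881) = 149^440 mod 881 = 880, giving Legendre symbol -1.
d is a non-residue mod p, hence 881 remains inert in O_K.

881 remains inert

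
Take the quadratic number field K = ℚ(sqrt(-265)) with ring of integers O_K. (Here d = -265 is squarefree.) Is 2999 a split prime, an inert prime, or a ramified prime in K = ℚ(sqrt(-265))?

-265 mod 4 = 3, hence disc K = 4·(-265) = -1060 and O_K = ℤ[√-265].
Since gcd(2999, -1060) = 1 the prime 2999 does not ramify.
Euler's criterion: (-265)^1499 mod 2999 = 1. Thus (-265|2999) = 1.
d is a quadratic residue mod p, hence 2999 splits in O_K.

splits completely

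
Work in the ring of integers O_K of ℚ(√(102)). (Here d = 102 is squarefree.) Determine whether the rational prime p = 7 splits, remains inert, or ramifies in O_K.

split

102 mod 4 = 2, hence disc K = 4·102 = 408 and O_K = ℤ[√102].
7 ∤ 408, so 7 is unramified.
Euler's criterion: 102^3 mod 7 = 1. Thus (102|7) = 1.
Legendre symbol 1 ⇒ 7 is split.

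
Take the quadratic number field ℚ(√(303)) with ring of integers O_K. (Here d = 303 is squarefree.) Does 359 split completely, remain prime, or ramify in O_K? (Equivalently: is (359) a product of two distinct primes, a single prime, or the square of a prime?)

splits completely

303 mod 4 = 3, hence disc K = 4·303 = 1212 and O_K = ℤ[√303].
359 ∤ 1212, so 359 is unramified.
(303/359) = 303^179 mod 359 = 1, giving Legendre symbol 1.
(303/359) = 1, so 359 splits.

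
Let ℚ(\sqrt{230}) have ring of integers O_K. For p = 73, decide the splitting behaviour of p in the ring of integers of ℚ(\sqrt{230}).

p is inert

Since 230 ≢ 1 mod 4, the ring of integers is ℤ[√230] with discriminant 4·230 = 920.
disc(K) = 920 is not divisible by 73; 73 is unramified.
Legendre symbol by Euler's criterion: (230/73) ≡ 230^36 ≡ 72 (mod 73), i.e. (230/73) = -1.
Legendre symbol -1 ⇒ 73 is inert.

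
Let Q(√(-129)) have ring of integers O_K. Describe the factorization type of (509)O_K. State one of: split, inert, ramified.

remains prime (inert)

d = -129 ≡ 3 (mod 4), so O_K = ℤ[√-129] and disc(K) = 4d = -516.
Since gcd(509, -516) = 1 the prime 509 does not ramify.
Euler's criterion: (-129)^254 mod 509 = 508. Thus (-129|509) = -1.
Legendre symbol -1 ⇒ 509 is inert.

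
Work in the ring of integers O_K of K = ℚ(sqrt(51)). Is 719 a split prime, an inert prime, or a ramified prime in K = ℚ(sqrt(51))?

51 mod 4 = 3, hence disc K = 4·51 = 204 and O_K = ℤ[√51].
Since gcd(719, 204) = 1 the prime 719 does not ramify.
Legendre symbol by Euler's criterion: (51/719) ≡ 51^359 ≡ 718 (mod 719), i.e. (51/719) = -1.
Legendre symbol -1 ⇒ 719 is inert.

p is inert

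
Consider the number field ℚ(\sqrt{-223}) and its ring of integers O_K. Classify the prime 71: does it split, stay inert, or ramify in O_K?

71 remains inert

Since -223 ≡ 1 mod 4, the ring of integers is ℤ[(1+√-223)/2] with discriminant -223.
Since gcd(71, -223) = 1 the prime 71 does not ramify.
Euler's criterion: (-223)^35 mod 71 = 70. Thus (-223|71) = -1.
(-223/71) = -1, so 71 is inert.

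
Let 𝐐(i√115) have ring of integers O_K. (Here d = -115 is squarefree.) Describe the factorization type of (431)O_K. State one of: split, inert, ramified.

d = -115 ≡ 1 (mod 4), so O_K = ℤ[(1+√-115)/2] and disc(K) = d = -115.
Since gcd(431, -115) = 1 the prime 431 does not ramify.
(-115/431) = 316^215 mod 431 = 430, giving Legendre symbol -1.
Legendre symbol -1 ⇒ 431 is inert.

remains prime (inert)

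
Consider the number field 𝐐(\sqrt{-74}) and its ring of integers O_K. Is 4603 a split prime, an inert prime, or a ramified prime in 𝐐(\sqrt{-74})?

Since -74 ≢ 1 mod 4, the ring of integers is ℤ[√-74] with discriminant 4·(-74) = -296.
disc(K) = -296 is not divisible by 4603; 4603 is unramified.
Compute (-74/4603) via Euler: 4529^((4603-1)/2) mod 4603 = 4602, so (-74/4603) = -1.
Legendre symbol -1 ⇒ 4603 is inert.

inert — (4603) stays prime in O_K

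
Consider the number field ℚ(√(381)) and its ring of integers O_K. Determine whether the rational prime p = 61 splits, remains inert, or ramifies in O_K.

d = 381 ≡ 1 (mod 4), so O_K = ℤ[(1+√381)/2] and disc(K) = d = 381.
Since gcd(61, 381) = 1 the prime 61 does not ramify.
Euler's criterion: 381^30 mod 61 = 1. Thus (381|61) = 1.
d is a quadratic residue mod p, hence 61 splits in O_K.

split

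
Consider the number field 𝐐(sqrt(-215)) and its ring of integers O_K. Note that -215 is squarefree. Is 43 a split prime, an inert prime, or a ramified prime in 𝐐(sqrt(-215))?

Since -215 ≡ 1 mod 4, the ring of integers is ℤ[(1+√-215)/2] with discriminant -215.
43 divides disc(K) = -215, so 43 ramifies.

ramifies in O_K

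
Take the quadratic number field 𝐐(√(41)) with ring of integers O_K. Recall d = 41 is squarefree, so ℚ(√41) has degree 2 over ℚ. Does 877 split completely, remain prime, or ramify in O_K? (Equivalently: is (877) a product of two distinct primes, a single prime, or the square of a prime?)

41 mod 4 = 1, hence disc K = 41 and O_K = ℤ[(1+√41)/2].
disc(K) = 41 is not divisible by 877; 877 is unramified.
(41/877) = 41^438 mod 877 = 1, giving Legendre symbol 1.
Legendre symbol 1 ⇒ 877 is split.

split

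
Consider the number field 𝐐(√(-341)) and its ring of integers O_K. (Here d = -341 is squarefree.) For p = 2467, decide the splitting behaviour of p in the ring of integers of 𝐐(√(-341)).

-341 mod 4 = 3, hence disc K = 4·(-341) = -1364 and O_K = ℤ[√-341].
2467 ∤ -1364, so 2467 is unramified.
Euler's criterion: (-341)^1233 mod 2467 = 2466. Thus (-341|2467) = -1.
Legendre symbol -1 ⇒ 2467 is inert.

inert — (2467) stays prime in O_K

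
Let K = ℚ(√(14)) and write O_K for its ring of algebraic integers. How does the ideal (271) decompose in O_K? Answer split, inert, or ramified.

splits completely

d = 14 ≡ 2 (mod 4), so O_K = ℤ[√14] and disc(K) = 4d = 56.
disc(K) = 56 is not divisible by 271; 271 is unramified.
Compute (14/271) via Euler: 14^((271-1)/2) mod 271 = 1, so (14/271) = 1.
(14/271) = 1, so 271 splits.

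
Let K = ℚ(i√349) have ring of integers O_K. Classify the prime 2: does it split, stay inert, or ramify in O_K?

Since -349 ≢ 1 mod 4, the ring of integers is ℤ[√-349] with discriminant 4·(-349) = -1396.
disc(K) = -1396 = 2·(-698), so p = 2 is ramified.

ramified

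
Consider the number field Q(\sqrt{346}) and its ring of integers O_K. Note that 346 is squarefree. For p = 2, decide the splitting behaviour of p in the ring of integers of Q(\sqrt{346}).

d = 346 ≡ 2 (mod 4), so O_K = ℤ[√346] and disc(K) = 4d = 1384.
disc(K) = 1384 = 2·692, so p = 2 is ramified.

ramified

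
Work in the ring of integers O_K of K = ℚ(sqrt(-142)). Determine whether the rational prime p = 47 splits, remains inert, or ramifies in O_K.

d = -142 ≡ 2 (mod 4), so O_K = ℤ[√-142] and disc(K) = 4d = -568.
Since gcd(47, -568) = 1 the prime 47 does not ramify.
Euler's criterion: (-142)^23 mod 47 = 46. Thus (-142|47) = -1.
(-142/47) = -1, so 47 is inert.

inert — (47) stays prime in O_K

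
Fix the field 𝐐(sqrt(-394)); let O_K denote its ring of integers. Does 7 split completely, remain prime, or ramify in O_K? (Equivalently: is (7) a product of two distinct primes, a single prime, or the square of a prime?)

remains prime (inert)

Since -394 ≢ 1 mod 4, the ring of integers is ℤ[√-394] with discriminant 4·(-394) = -1576.
7 ∤ -1576, so 7 is unramified.
Euler's criterion: (-394)^3 mod 7 = 6. Thus (-394|7) = -1.
(-394/7) = -1, so 7 is inert.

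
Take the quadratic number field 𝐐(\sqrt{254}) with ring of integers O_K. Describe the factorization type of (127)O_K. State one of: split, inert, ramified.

ramifies in O_K

d = 254 ≡ 2 (mod 4), so O_K = ℤ[√254] and disc(K) = 4d = 1016.
disc(K) = 1016 = 127·8, so p = 127 is ramified.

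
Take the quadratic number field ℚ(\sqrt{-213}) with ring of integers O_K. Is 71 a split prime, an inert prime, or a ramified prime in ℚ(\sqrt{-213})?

71 is ramified

-213 mod 4 = 3, hence disc K = 4·(-213) = -852 and O_K = ℤ[√-213].
71 divides disc(K) = -852, so 71 ramifies.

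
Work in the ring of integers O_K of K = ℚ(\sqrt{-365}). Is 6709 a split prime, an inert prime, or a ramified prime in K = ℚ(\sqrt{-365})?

remains prime (inert)

Since -365 ≢ 1 mod 4, the ring of integers is ℤ[√-365] with discriminant 4·(-365) = -1460.
disc(K) = -1460 is not divisible by 6709; 6709 is unramified.
(-365/6709) = 6344^3354 mod 6709 = 6708, giving Legendre symbol -1.
Legendre symbol -1 ⇒ 6709 is inert.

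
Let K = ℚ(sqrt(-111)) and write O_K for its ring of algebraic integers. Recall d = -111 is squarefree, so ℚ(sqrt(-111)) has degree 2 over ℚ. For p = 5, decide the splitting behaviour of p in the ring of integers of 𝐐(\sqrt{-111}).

splits completely

d = -111 ≡ 1 (mod 4), so O_K = ℤ[(1+√-111)/2] and disc(K) = d = -111.
5 ∤ -111, so 5 is unramified.
(-111/5) = 4^2 mod 5 = 1, giving Legendre symbol 1.
Legendre symbol 1 ⇒ 5 is split.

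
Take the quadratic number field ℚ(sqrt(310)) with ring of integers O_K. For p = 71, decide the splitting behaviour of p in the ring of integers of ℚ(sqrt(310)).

remains prime (inert)

Since 310 ≢ 1 mod 4, the ring of integers is ℤ[√310] with discriminant 4·310 = 1240.
Since gcd(71, 1240) = 1 the prime 71 does not ramify.
Compute (310/71) via Euler: 26^((71-1)/2) mod 71 = 70, so (310/71) = -1.
(310/71) = -1, so 71 is inert.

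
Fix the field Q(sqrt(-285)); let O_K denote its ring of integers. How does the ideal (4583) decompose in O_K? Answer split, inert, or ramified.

inert

Since -285 ≢ 1 mod 4, the ring of integers is ℤ[√-285] with discriminant 4·(-285) = -1140.
disc(K) = -1140 is not divisible by 4583; 4583 is unramified.
Compute (-285/4583) via Euler: 4298^((4583-1)/2) mod 4583 = 4582, so (-285/4583) = -1.
Legendre symbol -1 ⇒ 4583 is inert.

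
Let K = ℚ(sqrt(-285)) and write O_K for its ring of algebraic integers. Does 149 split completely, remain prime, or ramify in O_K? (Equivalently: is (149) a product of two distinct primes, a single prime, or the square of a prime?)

149 remains inert

d = -285 ≡ 3 (mod 4), so O_K = ℤ[√-285] and disc(K) = 4d = -1140.
149 ∤ -1140, so 149 is unramified.
(-285/149) = 13^74 mod 149 = 148, giving Legendre symbol -1.
d is a non-residue mod p, hence 149 remains inert in O_K.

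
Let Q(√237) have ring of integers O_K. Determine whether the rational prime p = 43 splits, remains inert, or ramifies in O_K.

d = 237 ≡ 1 (mod 4), so O_K = ℤ[(1+√237)/2] and disc(K) = d = 237.
disc(K) = 237 is not divisible by 43; 43 is unramified.
Legendre symbol by Euler's criterion: (237/43) ≡ 237^21 ≡ 42 (mod 43), i.e. (237/43) = -1.
d is a non-residue mod p, hence 43 remains inert in O_K.

remains prime (inert)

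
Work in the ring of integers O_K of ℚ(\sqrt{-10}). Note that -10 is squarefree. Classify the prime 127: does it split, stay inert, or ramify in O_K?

d = -10 ≡ 2 (mod 4), so O_K = ℤ[√-10] and disc(K) = 4d = -40.
disc(K) = -40 is not divisible by 127; 127 is unramified.
(-10/127) = 117^63 mod 127 = 1, giving Legendre symbol 1.
d is a quadratic residue mod p, hence 127 splits in O_K.

p splits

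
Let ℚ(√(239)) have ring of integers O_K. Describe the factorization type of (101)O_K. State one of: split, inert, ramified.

p splits

Since 239 ≢ 1 mod 4, the ring of integers is ℤ[√239] with discriminant 4·239 = 956.
Since gcd(101, 956) = 1 the prime 101 does not ramify.
Euler's criterion: 239^50 mod 101 = 1. Thus (239|101) = 1.
Legendre symbol 1 ⇒ 101 is split.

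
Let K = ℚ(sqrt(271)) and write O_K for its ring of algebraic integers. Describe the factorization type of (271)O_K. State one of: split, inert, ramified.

271 mod 4 = 3, hence disc K = 4·271 = 1084 and O_K = ℤ[√271].
271 divides disc(K) = 1084, so 271 ramifies.

ramifies in O_K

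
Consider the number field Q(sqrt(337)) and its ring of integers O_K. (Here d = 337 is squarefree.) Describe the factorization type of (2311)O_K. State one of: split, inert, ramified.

337 mod 4 = 1, hence disc K = 337 and O_K = ℤ[(1+√337)/2].
Since gcd(2311, 337) = 1 the prime 2311 does not ramify.
Compute (337/2311) via Euler: 337^((2311-1)/2) mod 2311 = 1, so (337/2311) = 1.
(337/2311) = 1, so 2311 splits.

split — (2311) = 𝔭₁𝔭₂ with 𝔭₁ ≠ 𝔭₂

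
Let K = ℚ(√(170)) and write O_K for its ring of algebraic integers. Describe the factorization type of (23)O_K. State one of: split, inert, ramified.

170 mod 4 = 2, hence disc K = 4·170 = 680 and O_K = ℤ[√170].
disc(K) = 680 is not divisible by 23; 23 is unramified.
Legendre symbol by Euler's criterion: (170/23) ≡ 170^11 ≡ 1 (mod 23), i.e. (170/23) = 1.
d is a quadratic residue mod p, hence 23 splits in O_K.

23 splits in O_K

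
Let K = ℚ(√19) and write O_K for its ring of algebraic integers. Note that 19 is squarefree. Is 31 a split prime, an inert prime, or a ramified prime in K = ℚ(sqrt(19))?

19 mod 4 = 3, hence disc K = 4·19 = 76 and O_K = ℤ[√19].
disc(K) = 76 is not divisible by 31; 31 is unramified.
Euler's criterion: 19^15 mod 31 = 1. Thus (19|31) = 1.
(19/31) = 1, so 31 splits.

splits completely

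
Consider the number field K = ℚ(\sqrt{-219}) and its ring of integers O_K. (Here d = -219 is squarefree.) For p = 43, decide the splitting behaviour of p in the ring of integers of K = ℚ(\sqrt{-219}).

remains prime (inert)

-219 mod 4 = 1, hence disc K = -219 and O_K = ℤ[(1+√-219)/2].
Since gcd(43, -219) = 1 the prime 43 does not ramify.
Compute (-219/43) via Euler: 39^((43-1)/2) mod 43 = 42, so (-219/43) = -1.
(-219/43) = -1, so 43 is inert.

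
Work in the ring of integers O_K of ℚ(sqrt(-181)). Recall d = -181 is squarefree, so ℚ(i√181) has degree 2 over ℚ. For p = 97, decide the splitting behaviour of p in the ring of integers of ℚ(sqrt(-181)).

Since -181 ≢ 1 mod 4, the ring of integers is ℤ[√-181] with discriminant 4·(-181) = -724.
97 ∤ -724, so 97 is unramified.
(-181/97) = 13^48 mod 97 = 96, giving Legendre symbol -1.
Legendre symbol -1 ⇒ 97 is inert.

97 remains inert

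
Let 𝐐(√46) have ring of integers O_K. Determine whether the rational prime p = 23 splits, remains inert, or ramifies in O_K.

ramified

d = 46 ≡ 2 (mod 4), so O_K = ℤ[√46] and disc(K) = 4d = 184.
disc(K) = 184 = 23·8, so p = 23 is ramified.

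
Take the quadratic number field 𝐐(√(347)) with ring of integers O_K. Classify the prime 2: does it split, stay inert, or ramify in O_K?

Since 347 ≢ 1 mod 4, the ring of integers is ℤ[√347] with discriminant 4·347 = 1388.
disc(K) = 1388 = 2·694, so p = 2 is ramified.

ramified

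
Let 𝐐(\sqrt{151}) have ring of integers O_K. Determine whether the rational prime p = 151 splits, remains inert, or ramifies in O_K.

d = 151 ≡ 3 (mod 4), so O_K = ℤ[√151] and disc(K) = 4d = 604.
Ramification test: 151 | 604. The prime 151 ramifies in K.

ramifies in O_K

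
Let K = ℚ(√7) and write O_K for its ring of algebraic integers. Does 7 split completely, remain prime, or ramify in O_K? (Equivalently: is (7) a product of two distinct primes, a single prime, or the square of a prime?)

Since 7 ≢ 1 mod 4, the ring of integers is ℤ[√7] with discriminant 4·7 = 28.
7 divides disc(K) = 28, so 7 ramifies.

ramified — (7) = 𝔭²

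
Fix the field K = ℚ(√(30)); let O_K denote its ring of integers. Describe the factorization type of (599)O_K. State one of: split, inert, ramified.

Since 30 ≢ 1 mod 4, the ring of integers is ℤ[√30] with discriminant 4·30 = 120.
disc(K) = 120 is not divisible by 599; 599 is unramified.
(30/599) = 30^299 mod 599 = 1, giving Legendre symbol 1.
Legendre symbol 1 ⇒ 599 is split.

split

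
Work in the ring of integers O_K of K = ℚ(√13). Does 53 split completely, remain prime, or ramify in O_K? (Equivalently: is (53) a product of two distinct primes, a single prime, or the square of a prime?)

13 mod 4 = 1, hence disc K = 13 and O_K = ℤ[(1+√13)/2].
Since gcd(53, 13) = 1 the prime 53 does not ramify.
Compute (13/53) via Euler: 13^((53-1)/2) mod 53 = 1, so (13/53) = 1.
d is a quadratic residue mod p, hence 53 splits in O_K.

53 splits in O_K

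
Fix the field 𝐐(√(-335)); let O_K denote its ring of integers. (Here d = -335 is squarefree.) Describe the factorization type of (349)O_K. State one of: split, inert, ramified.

split

-335 mod 4 = 1, hence disc K = -335 and O_K = ℤ[(1+√-335)/2].
disc(K) = -335 is not divisible by 349; 349 is unramified.
Legendre symbol by Euler's criterion: (-335/349) ≡ (-335)^174 ≡ 1 (mod 349), i.e. (-335/349) = 1.
Legendre symbol 1 ⇒ 349 is split.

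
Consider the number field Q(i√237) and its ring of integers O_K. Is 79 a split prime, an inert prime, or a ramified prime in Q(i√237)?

-237 mod 4 = 3, hence disc K = 4·(-237) = -948 and O_K = ℤ[√-237].
disc(K) = -948 = 79·(-12), so p = 79 is ramified.

79 is ramified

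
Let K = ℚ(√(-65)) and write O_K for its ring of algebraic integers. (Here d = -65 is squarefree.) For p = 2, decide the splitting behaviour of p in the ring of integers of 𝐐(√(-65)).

d = -65 ≡ 3 (mod 4), so O_K = ℤ[√-65] and disc(K) = 4d = -260.
disc(K) = -260 = 2·(-130), so p = 2 is ramified.

ramified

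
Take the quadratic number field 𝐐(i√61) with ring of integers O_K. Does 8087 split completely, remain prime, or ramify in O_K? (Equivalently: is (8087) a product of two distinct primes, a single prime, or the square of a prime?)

8087 splits in O_K

Since -61 ≢ 1 mod 4, the ring of integers is ℤ[√-61] with discriminant 4·(-61) = -244.
Since gcd(8087, -244) = 1 the prime 8087 does not ramify.
Euler's criterion: (-61)^4043 mod 8087 = 1. Thus (-61|8087) = 1.
d is a quadratic residue mod p, hence 8087 splits in O_K.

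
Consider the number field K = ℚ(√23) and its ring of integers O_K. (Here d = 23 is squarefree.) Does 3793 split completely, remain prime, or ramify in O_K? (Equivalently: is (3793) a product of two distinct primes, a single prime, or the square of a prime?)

23 mod 4 = 3, hence disc K = 4·23 = 92 and O_K = ℤ[√23].
Since gcd(3793, 92) = 1 the prime 3793 does not ramify.
Euler's criterion: 23^1896 mod 3793 = 3792. Thus (23|3793) = -1.
(23/3793) = -1, so 3793 is inert.

p is inert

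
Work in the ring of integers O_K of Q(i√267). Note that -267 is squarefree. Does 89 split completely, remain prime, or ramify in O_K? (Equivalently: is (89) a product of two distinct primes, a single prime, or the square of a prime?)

d = -267 ≡ 1 (mod 4), so O_K = ℤ[(1+√-267)/2] and disc(K) = d = -267.
89 divides disc(K) = -267, so 89 ramifies.

89 is ramified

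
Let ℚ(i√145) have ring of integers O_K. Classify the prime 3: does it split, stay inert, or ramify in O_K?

p is inert

-145 mod 4 = 3, hence disc K = 4·(-145) = -580 and O_K = ℤ[√-145].
3 ∤ -580, so 3 is unramified.
(-145/3) = 2^1 mod 3 = 2, giving Legendre symbol -1.
Legendre symbol -1 ⇒ 3 is inert.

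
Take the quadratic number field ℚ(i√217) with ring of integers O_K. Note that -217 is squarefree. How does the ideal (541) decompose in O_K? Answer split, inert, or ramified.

-217 mod 4 = 3, hence disc K = 4·(-217) = -868 and O_K = ℤ[√-217].
541 ∤ -868, so 541 is unramified.
Legendre symbol by Euler's criterion: (-217/541) ≡ (-217)^270 ≡ 1 (mod 541), i.e. (-217/541) = 1.
Legendre symbol 1 ⇒ 541 is split.

split — (541) = 𝔭₁𝔭₂ with 𝔭₁ ≠ 𝔭₂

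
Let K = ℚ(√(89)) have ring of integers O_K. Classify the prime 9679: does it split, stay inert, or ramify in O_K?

d = 89 ≡ 1 (mod 4), so O_K = ℤ[(1+√89)/2] and disc(K) = d = 89.
9679 ∤ 89, so 9679 is unramified.
(89/9679) = 89^4839 mod 9679 = 1, giving Legendre symbol 1.
d is a quadratic residue mod p, hence 9679 splits in O_K.

splits completely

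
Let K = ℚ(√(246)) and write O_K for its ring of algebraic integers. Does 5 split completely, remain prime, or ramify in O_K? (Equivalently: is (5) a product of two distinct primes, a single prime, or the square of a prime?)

split — (5) = 𝔭₁𝔭₂ with 𝔭₁ ≠ 𝔭₂

Since 246 ≢ 1 mod 4, the ring of integers is ℤ[√246] with discriminant 4·246 = 984.
Since gcd(5, 984) = 1 the prime 5 does not ramify.
Euler's criterion: 246^2 mod 5 = 1. Thus (246|5) = 1.
(246/5) = 1, so 5 splits.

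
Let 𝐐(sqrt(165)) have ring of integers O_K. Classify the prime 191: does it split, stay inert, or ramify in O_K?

Since 165 ≡ 1 mod 4, the ring of integers is ℤ[(1+√165)/2] with discriminant 165.
disc(K) = 165 is not divisible by 191; 191 is unramified.
Euler's criterion: 165^95 mod 191 = 190. Thus (165|191) = -1.
(165/191) = -1, so 191 is inert.

p is inert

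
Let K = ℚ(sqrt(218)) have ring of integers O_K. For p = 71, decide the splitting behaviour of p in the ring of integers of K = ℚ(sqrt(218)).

split — (71) = 𝔭₁𝔭₂ with 𝔭₁ ≠ 𝔭₂

d = 218 ≡ 2 (mod 4), so O_K = ℤ[√218] and disc(K) = 4d = 872.
71 ∤ 872, so 71 is unramified.
Euler's criterion: 218^35 mod 71 = 1. Thus (218|71) = 1.
(218/71) = 1, so 71 splits.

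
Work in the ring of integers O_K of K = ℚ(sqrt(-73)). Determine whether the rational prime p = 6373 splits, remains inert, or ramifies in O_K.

remains prime (inert)

d = -73 ≡ 3 (mod 4), so O_K = ℤ[√-73] and disc(K) = 4d = -292.
Since gcd(6373, -292) = 1 the prime 6373 does not ramify.
Compute (-73/6373) via Euler: 6300^((6373-1)/2) mod 6373 = 6372, so (-73/6373) = -1.
(-73/6373) = -1, so 6373 is inert.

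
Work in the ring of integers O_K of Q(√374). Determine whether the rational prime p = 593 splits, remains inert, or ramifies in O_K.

374 mod 4 = 2, hence disc K = 4·374 = 1496 and O_K = ℤ[√374].
disc(K) = 1496 is not divisible by 593; 593 is unramified.
Compute (374/593) via Euler: 374^((593-1)/2) mod 593 = 592, so (374/593) = -1.
Legendre symbol -1 ⇒ 593 is inert.

inert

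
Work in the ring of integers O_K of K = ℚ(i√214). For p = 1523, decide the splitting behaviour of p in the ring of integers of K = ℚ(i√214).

remains prime (inert)

-214 mod 4 = 2, hence disc K = 4·(-214) = -856 and O_K = ℤ[√-214].
Since gcd(1523, -856) = 1 the prime 1523 does not ramify.
Euler's criterion: (-214)^761 mod 1523 = 1522. Thus (-214|1523) = -1.
d is a non-residue mod p, hence 1523 remains inert in O_K.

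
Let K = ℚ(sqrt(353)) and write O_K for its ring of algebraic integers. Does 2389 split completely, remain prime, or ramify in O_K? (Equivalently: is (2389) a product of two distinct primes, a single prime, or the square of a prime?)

Since 353 ≡ 1 mod 4, the ring of integers is ℤ[(1+√353)/2] with discriminant 353.
Since gcd(2389, 353) = 1 the prime 2389 does not ramify.
Compute (353/2389) via Euler: 353^((2389-1)/2) mod 2389 = 1, so (353/2389) = 1.
Legendre symbol 1 ⇒ 2389 is split.

2389 splits in O_K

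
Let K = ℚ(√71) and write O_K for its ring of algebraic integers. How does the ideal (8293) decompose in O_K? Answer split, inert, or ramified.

p splits

71 mod 4 = 3, hence disc K = 4·71 = 284 and O_K = ℤ[√71].
Since gcd(8293, 284) = 1 the prime 8293 does not ramify.
Legendre symbol by Euler's criterion: (71/8293) ≡ 71^4146 ≡ 1 (mod 8293), i.e. (71/8293) = 1.
(71/8293) = 1, so 8293 splits.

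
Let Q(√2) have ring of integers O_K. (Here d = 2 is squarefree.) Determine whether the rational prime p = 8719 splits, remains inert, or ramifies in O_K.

Since 2 ≢ 1 mod 4, the ring of integers is ℤ[√2] with discriminant 4·2 = 8.
8719 ∤ 8, so 8719 is unramified.
Euler's criterion: 2^4359 mod 8719 = 1. Thus (2|8719) = 1.
d is a quadratic residue mod p, hence 8719 splits in O_K.

split — (8719) = 𝔭₁𝔭₂ with 𝔭₁ ≠ 𝔭₂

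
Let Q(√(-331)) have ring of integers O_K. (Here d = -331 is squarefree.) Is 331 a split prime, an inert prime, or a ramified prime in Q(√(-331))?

ramifies in O_K

Since -331 ≡ 1 mod 4, the ring of integers is ℤ[(1+√-331)/2] with discriminant -331.
disc(K) = -331 = 331·(-1), so p = 331 is ramified.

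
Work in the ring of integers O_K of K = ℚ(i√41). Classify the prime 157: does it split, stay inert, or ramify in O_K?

157 remains inert

-41 mod 4 = 3, hence disc K = 4·(-41) = -164 and O_K = ℤ[√-41].
Since gcd(157, -164) = 1 the prime 157 does not ramify.
Legendre symbol by Euler's criterion: (-41/157) ≡ (-41)^78 ≡ 156 (mod 157), i.e. (-41/157) = -1.
(-41/157) = -1, so 157 is inert.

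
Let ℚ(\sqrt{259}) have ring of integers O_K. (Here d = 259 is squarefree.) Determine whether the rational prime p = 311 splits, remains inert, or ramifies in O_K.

p is inert

259 mod 4 = 3, hence disc K = 4·259 = 1036 and O_K = ℤ[√259].
disc(K) = 1036 is not divisible by 311; 311 is unramified.
(259/311) = 259^155 mod 311 = 310, giving Legendre symbol -1.
d is a non-residue mod p, hence 311 remains inert in O_K.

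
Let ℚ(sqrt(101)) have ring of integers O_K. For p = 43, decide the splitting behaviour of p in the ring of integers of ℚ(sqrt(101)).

split — (43) = 𝔭₁𝔭₂ with 𝔭₁ ≠ 𝔭₂

d = 101 ≡ 1 (mod 4), so O_K = ℤ[(1+√101)/2] and disc(K) = d = 101.
Since gcd(43, 101) = 1 the prime 43 does not ramify.
Legendre symbol by Euler's criterion: (101/43) ≡ 101^21 ≡ 1 (mod 43), i.e. (101/43) = 1.
(101/43) = 1, so 43 splits.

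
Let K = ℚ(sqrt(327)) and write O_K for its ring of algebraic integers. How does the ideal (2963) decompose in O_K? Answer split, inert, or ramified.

327 mod 4 = 3, hence disc K = 4·327 = 1308 and O_K = ℤ[√327].
Since gcd(2963, 1308) = 1 the prime 2963 does not ramify.
(327/2963) = 327^1481 mod 2963 = 1, giving Legendre symbol 1.
(327/2963) = 1, so 2963 splits.

split — (2963) = 𝔭₁𝔭₂ with 𝔭₁ ≠ 𝔭₂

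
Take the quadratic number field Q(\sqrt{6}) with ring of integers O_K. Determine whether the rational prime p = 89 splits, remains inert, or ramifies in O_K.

6 mod 4 = 2, hence disc K = 4·6 = 24 and O_K = ℤ[√6].
disc(K) = 24 is not divisible by 89; 89 is unramified.
Euler's criterion: 6^44 mod 89 = 88. Thus (6|89) = -1.
d is a non-residue mod p, hence 89 remains inert in O_K.

inert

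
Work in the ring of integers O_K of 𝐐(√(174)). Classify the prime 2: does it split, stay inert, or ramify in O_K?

p ramifies

Since 174 ≢ 1 mod 4, the ring of integers is ℤ[√174] with discriminant 4·174 = 696.
Ramification test: 2 | 696. The prime 2 ramifies in K.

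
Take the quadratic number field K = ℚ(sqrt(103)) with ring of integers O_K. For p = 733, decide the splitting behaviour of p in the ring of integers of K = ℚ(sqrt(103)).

d = 103 ≡ 3 (mod 4), so O_K = ℤ[√103] and disc(K) = 4d = 412.
733 ∤ 412, so 733 is unramified.
Legendre symbol by Euler's criterion: (103/733) ≡ 103^366 ≡ 732 (mod 733), i.e. (103/733) = -1.
d is a non-residue mod p, hence 733 remains inert in O_K.

remains prime (inert)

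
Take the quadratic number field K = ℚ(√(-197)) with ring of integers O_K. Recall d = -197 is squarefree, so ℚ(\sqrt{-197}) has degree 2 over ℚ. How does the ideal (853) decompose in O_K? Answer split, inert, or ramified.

split — (853) = 𝔭₁𝔭₂ with 𝔭₁ ≠ 𝔭₂

-197 mod 4 = 3, hence disc K = 4·(-197) = -788 and O_K = ℤ[√-197].
disc(K) = -788 is not divisible by 853; 853 is unramified.
Euler's criterion: (-197)^426 mod 853 = 1. Thus (-197|853) = 1.
d is a quadratic residue mod p, hence 853 splits in O_K.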